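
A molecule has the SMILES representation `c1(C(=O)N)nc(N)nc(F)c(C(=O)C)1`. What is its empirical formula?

Atom tally by fragment:
  pyrimidine ring core → C:4 H:4 N:2
  (− 4 ring H displaced by substituents)
  + CONH2 → C:1 H:2 O:1 N:1
  + NH2 → N:1 H:2
  + F → F:1
  + COCH3 → C:2 H:3 O:1
Element totals:
  C: 7
  H: 7
  F: 1
  N: 4
  O: 2
Molecular formula: C7H7FN4O2.
gcd of subscripts (7, 1, 7, 4, 2) = 1, so the empirical formula equals the molecular formula.

C7H7FN4O2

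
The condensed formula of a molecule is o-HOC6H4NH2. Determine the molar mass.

109.13 g/mol

Atom tally by fragment:
  benzene ring core → C:6 H:6
  (− 2 ring H displaced by substituents)
  + OH → O:1 H:1
  + NH2 → N:1 H:2
Element totals:
  C: 6
  H: 7
  N: 1
  O: 1
Molecular formula: C6H7NO.
  M = 6(12.011) + 7(1.008) + 14.007 + 15.999
    = 72.066 + 7.056 + 14.007 + 15.999 = 109.128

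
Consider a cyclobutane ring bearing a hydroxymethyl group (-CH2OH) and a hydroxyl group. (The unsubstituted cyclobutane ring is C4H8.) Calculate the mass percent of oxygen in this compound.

31.33%

Atom tally by fragment:
  cyclobutane ring core → C:4 H:8
  (− 2 ring H displaced by substituents)
  + CH2OH → C:1 H:3 O:1
  + OH → O:1 H:1
Element totals:
  C: 5
  H: 10
  O: 2
Molecular formula: C5H10O2.
Molar mass = 102.133 g/mol.
Mass from O: 2 × 15.999 = 31.998 g/mol.
%O = 31.998 / 102.133 × 100 = 31.33%.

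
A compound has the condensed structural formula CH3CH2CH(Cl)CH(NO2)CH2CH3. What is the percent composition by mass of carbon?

43.51%

Element totals:
  C: 6
  H: 12
  Cl: 1
  N: 1
  O: 2
Molecular formula: C6H12ClNO2.
Molar mass = 165.617 g/mol.
Mass from C: 6 × 12.011 = 72.066 g/mol.
%C = 72.066 / 165.617 × 100 = 43.51%.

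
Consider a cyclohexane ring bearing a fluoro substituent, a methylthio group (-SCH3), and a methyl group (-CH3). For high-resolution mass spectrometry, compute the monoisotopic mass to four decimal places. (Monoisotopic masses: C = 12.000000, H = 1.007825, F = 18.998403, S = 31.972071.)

162.0878

Atom tally by fragment:
  cyclohexane ring core → C:6 H:12
  (− 3 ring H displaced by substituents)
  + F → F:1
  + SCH3 → C:1 H:3 S:1
  + CH3 → C:1 H:3
Element totals:
  C: 8
  H: 15
  F: 1
  S: 1
Molecular formula: C8H15FS.
  M = 8(12.0) + 15(1.007825) + 18.998403 + 31.972071
    = 96.000000 + 15.117375 + 18.998403 + 31.972071 = 162.087849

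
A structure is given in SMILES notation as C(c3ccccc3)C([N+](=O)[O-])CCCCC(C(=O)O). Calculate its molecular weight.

265.31 g/mol

Atom tally by fragment:
  C6H5CH2 → C:7 H:7
  CH(NO2) → C:1 H:1 N:1 O:2
  CH2 → C:1 H:2
  CH2 → C:1 H:2
  CH2 → C:1 H:2
  CH2 → C:1 H:2
  CH2COOH → C:2 H:3 O:2
Element totals:
  C: 14
  H: 19
  N: 1
  O: 4
Molecular formula: C14H19NO4.
  M = 14(12.011) + 19(1.008) + 14.007 + 4(15.999)
    = 168.154 + 19.152 + 14.007 + 63.996 = 265.309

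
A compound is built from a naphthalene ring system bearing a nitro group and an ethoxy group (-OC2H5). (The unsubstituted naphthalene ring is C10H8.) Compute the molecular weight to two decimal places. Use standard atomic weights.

217.22 g/mol

Atom tally by fragment:
  naphthalene ring system core → C:10 H:8
  (− 2 ring H displaced by substituents)
  + NO2 → N:1 O:2
  + OC2H5 → C:2 H:5 O:1
Element totals:
  C: 12
  H: 11
  N: 1
  O: 3
Molecular formula: C12H11NO3.
  M = 12(12.011) + 11(1.008) + 14.007 + 3(15.999)
    = 144.132 + 11.088 + 14.007 + 47.997 = 217.224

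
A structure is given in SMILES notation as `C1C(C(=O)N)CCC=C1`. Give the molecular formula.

C7H11NO

Atom tally by fragment:
  cyclohexene ring core → C:6 H:10
  (− 1 ring H displaced by substituents)
  + CONH2 → C:1 H:2 O:1 N:1
Element totals:
  C: 7
  H: 11
  N: 1
  O: 1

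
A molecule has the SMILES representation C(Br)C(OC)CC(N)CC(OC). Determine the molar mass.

240.14 g/mol

Atom tally by fragment:
  BrCH2 → C:1 H:2 Br:1
  CH(OCH3) → C:2 H:4 O:1
  CH2 → C:1 H:2
  CH(NH2) → C:1 H:3 N:1
  CH2 → C:1 H:2
  CH2OCH3 → C:2 H:5 O:1
Element totals:
  C: 8
  H: 18
  Br: 1
  N: 1
  O: 2
Molecular formula: C8H18BrNO2.
  M = 8(12.011) + 18(1.008) + 79.904 + 14.007 + 2(15.999)
    = 96.088 + 18.144 + 79.904 + 14.007 + 31.998 = 240.141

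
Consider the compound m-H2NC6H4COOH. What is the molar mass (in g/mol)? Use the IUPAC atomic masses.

137.14 g/mol

Element totals:
  C: 7
  H: 7
  N: 1
  O: 2
Molecular formula: C7H7NO2.
  M = 7(12.011) + 7(1.008) + 14.007 + 2(15.999)
    = 84.077 + 7.056 + 14.007 + 31.998 = 137.138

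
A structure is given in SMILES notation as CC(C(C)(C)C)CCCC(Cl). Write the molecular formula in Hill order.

Atom tally by fragment:
  CH3 → C:1 H:3
  CH(C(CH3)3) → C:5 H:10
  CH2 → C:1 H:2
  CH2 → C:1 H:2
  CH2 → C:1 H:2
  CH2Cl → C:1 H:2 Cl:1
Element totals:
  C: 10
  H: 21
  Cl: 1

C10H21Cl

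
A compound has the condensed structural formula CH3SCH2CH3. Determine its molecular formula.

C3H8S

Element totals:
  C: 3
  H: 8
  S: 1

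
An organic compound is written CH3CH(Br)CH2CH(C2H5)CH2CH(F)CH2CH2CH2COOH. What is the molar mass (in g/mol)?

Element totals:
  C: 12
  H: 22
  Br: 1
  F: 1
  O: 2
Molecular formula: C12H22BrFO2.
  M = 12(12.011) + 22(1.008) + 79.904 + 18.998 + 2(15.999)
    = 144.132 + 22.176 + 79.904 + 18.998 + 31.998 = 297.208

297.21 g/mol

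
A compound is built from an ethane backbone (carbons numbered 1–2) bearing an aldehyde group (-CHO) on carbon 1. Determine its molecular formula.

Atom tally by fragment:
  OHCCH2 → C:2 H:3 O:1
  CH3 → C:1 H:3
Element totals:
  C: 3
  H: 6
  O: 1

C3H6O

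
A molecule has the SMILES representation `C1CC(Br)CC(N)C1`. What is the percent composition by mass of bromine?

44.87%

Atom tally by fragment:
  cyclohexane ring core → C:6 H:12
  (− 2 ring H displaced by substituents)
  + Br → Br:1
  + NH2 → N:1 H:2
Element totals:
  C: 6
  H: 12
  Br: 1
  N: 1
Molecular formula: C6H12BrN.
Molar mass = 178.073 g/mol.
Mass from Br: 1 × 79.904 = 79.904 g/mol.
%Br = 79.904 / 178.073 × 100 = 44.87%.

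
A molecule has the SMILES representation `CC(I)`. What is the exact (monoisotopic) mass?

Atom tally by fragment:
  CH3 → C:1 H:3
  CH2I → C:1 H:2 I:1
Element totals:
  C: 2
  H: 5
  I: 1
Molecular formula: C2H5I.
  M = 2(12.0) + 5(1.007825) + 126.904472
    = 24.000000 + 5.039125 + 126.904472 = 155.943597

155.9436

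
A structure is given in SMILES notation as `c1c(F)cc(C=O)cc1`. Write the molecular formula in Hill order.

Atom tally by fragment:
  benzene ring core → C:6 H:6
  (− 2 ring H displaced by substituents)
  + F → F:1
  + CHO → C:1 H:1 O:1
Element totals:
  C: 7
  H: 5
  F: 1
  O: 1

C7H5FO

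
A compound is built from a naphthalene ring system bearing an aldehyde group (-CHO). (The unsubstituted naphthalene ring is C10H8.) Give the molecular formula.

Atom tally by fragment:
  naphthalene ring system core → C:10 H:8
  (− 1 ring H displaced by substituents)
  + CHO → C:1 H:1 O:1
Element totals:
  C: 11
  H: 8
  O: 1

C11H8O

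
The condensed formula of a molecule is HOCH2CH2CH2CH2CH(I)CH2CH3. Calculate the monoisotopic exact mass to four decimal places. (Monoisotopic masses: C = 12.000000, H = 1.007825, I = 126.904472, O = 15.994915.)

Atom tally by fragment:
  HOCH2CH2 → C:2 H:5 O:1
  CH2 → C:1 H:2
  CH2 → C:1 H:2
  CH(I) → C:1 H:1 I:1
  CH2 → C:1 H:2
  CH3 → C:1 H:3
Element totals:
  C: 7
  H: 15
  I: 1
  O: 1
Molecular formula: C7H15IO.
  M = 7(12.0) + 15(1.007825) + 126.904472 + 15.994915
    = 84.000000 + 15.117375 + 126.904472 + 15.994915 = 242.016762

242.0168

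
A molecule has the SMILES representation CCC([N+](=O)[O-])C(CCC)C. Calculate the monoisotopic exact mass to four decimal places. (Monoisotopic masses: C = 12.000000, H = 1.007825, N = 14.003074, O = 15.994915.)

159.1259

Atom tally by fragment:
  CH3 → C:1 H:3
  CH2 → C:1 H:2
  CH(NO2) → C:1 H:1 N:1 O:2
  CH(CH2CH2CH3) → C:4 H:8
  CH3 → C:1 H:3
Element totals:
  C: 8
  H: 17
  N: 1
  O: 2
Molecular formula: C8H17NO2.
  M = 8(12.0) + 17(1.007825) + 14.003074 + 2(15.994915)
    = 96.000000 + 17.133025 + 14.003074 + 31.989830 = 159.125929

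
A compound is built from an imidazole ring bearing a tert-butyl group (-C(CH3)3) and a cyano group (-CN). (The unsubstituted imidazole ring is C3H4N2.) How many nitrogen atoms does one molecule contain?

Atom tally by fragment:
  imidazole ring core → C:3 H:4 N:2
  (− 2 ring H displaced by substituents)
  + C(CH3)3 → C:4 H:9
  + CN → C:1 N:1
Element totals:
  C: 8
  H: 11
  N: 3

3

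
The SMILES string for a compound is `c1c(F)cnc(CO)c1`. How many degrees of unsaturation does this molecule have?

4

Atom tally by fragment:
  pyridine ring core → C:5 H:5 N:1
  (− 2 ring H displaced by substituents)
  + F → F:1
  + CH2OH → C:1 H:3 O:1
Element totals:
  C: 6
  H: 6
  F: 1
  N: 1
  O: 1
Molecular formula: C6H6FNO.
DoU = (2C + 2 + N − H − X) / 2 = (2·6 + 2 + 1 − 6 − 1) / 2 = 4.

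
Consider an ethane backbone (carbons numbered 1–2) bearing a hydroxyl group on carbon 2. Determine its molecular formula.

Atom tally by fragment:
  CH3 → C:1 H:3
  CH2OH → C:1 H:3 O:1
Element totals:
  C: 2
  H: 6
  O: 1

C2H6O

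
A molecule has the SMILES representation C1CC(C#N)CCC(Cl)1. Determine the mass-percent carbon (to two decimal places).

58.54%

Atom tally by fragment:
  cyclohexane ring core → C:6 H:12
  (− 2 ring H displaced by substituents)
  + CN → C:1 N:1
  + Cl → Cl:1
Element totals:
  C: 7
  H: 10
  Cl: 1
  N: 1
Molecular formula: C7H10ClN.
Molar mass = 143.614 g/mol.
Mass from C: 7 × 12.011 = 84.077 g/mol.
%C = 84.077 / 143.614 × 100 = 58.54%.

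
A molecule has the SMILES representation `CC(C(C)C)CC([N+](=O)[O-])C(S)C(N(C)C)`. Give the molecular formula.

C11H24N2O2S

Atom tally by fragment:
  CH3 → C:1 H:3
  CH(CH(CH3)2) → C:4 H:8
  CH2 → C:1 H:2
  CH(NO2) → C:1 H:1 N:1 O:2
  CH(SH) → C:1 H:2 S:1
  CH2N(CH3)2 → C:3 H:8 N:1
Element totals:
  C: 11
  H: 24
  N: 2
  O: 2
  S: 1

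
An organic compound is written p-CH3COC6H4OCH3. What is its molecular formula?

C9H10O2

Element totals:
  C: 9
  H: 10
  O: 2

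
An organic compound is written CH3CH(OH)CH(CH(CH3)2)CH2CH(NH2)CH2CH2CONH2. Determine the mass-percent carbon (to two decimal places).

Element totals:
  C: 11
  H: 24
  N: 2
  O: 2
Molecular formula: C11H24N2O2.
Molar mass = 216.325 g/mol.
Mass from C: 11 × 12.011 = 132.121 g/mol.
%C = 132.121 / 216.325 × 100 = 61.08%.

61.08%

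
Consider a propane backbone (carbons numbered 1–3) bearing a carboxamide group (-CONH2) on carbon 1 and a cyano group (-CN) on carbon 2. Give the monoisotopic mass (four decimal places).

Atom tally by fragment:
  H2NOCCH2 → C:2 H:4 O:1 N:1
  CH(CN) → C:2 H:1 N:1
  CH3 → C:1 H:3
Element totals:
  C: 5
  H: 8
  N: 2
  O: 1
Molecular formula: C5H8N2O.
  M = 5(12.0) + 8(1.007825) + 2(14.003074) + 15.994915
    = 60.000000 + 8.062600 + 28.006148 + 15.994915 = 112.063663

112.0637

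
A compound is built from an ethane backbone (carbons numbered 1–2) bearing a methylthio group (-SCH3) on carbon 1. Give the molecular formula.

C3H8S

Atom tally by fragment:
  CH3SCH2 → C:2 H:5 S:1
  CH3 → C:1 H:3
Element totals:
  C: 3
  H: 8
  S: 1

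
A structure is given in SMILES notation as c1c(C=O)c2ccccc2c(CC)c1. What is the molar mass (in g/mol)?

Atom tally by fragment:
  naphthalene ring system core → C:10 H:8
  (− 2 ring H displaced by substituents)
  + CHO → C:1 H:1 O:1
  + C2H5 → C:2 H:5
Element totals:
  C: 13
  H: 12
  O: 1
Molecular formula: C13H12O.
  M = 13(12.011) + 12(1.008) + 15.999
    = 156.143 + 12.096 + 15.999 = 184.238

184.24 g/mol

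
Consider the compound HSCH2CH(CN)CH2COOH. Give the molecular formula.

C5H7NO2S

Atom tally by fragment:
  HSCH2 → C:1 H:3 S:1
  CH(CN) → C:2 H:1 N:1
  CH2COOH → C:2 H:3 O:2
Element totals:
  C: 5
  H: 7
  N: 1
  O: 2
  S: 1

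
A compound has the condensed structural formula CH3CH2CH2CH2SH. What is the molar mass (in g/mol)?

90.18 g/mol

Element totals:
  C: 4
  H: 10
  S: 1
Molecular formula: C4H10S.
  M = 4(12.011) + 10(1.008) + 32.06
    = 48.044 + 10.080 + 32.060 = 90.184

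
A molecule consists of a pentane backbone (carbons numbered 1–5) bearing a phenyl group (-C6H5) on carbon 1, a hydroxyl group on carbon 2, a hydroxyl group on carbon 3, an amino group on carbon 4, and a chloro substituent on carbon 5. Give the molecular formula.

Atom tally by fragment:
  C6H5CH2 → C:7 H:7
  CH(OH) → C:1 H:2 O:1
  CH(OH) → C:1 H:2 O:1
  CH(NH2) → C:1 H:3 N:1
  CH2Cl → C:1 H:2 Cl:1
Element totals:
  C: 11
  H: 16
  Cl: 1
  N: 1
  O: 2

C11H16ClNO2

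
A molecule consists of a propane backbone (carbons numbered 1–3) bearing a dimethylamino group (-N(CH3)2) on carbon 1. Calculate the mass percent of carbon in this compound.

Atom tally by fragment:
  (CH3)2NCH2 → C:3 H:8 N:1
  CH2 → C:1 H:2
  CH3 → C:1 H:3
Element totals:
  C: 5
  H: 13
  N: 1
Molecular formula: C5H13N.
Molar mass = 87.166 g/mol.
Mass from C: 5 × 12.011 = 60.055 g/mol.
%C = 60.055 / 87.166 × 100 = 68.90%.

68.90%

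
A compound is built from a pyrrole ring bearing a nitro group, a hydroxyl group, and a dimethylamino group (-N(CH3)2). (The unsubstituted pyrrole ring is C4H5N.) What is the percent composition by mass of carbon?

Atom tally by fragment:
  pyrrole ring core → C:4 H:5 N:1
  (− 3 ring H displaced by substituents)
  + NO2 → N:1 O:2
  + OH → O:1 H:1
  + N(CH3)2 → N:1 C:2 H:6
Element totals:
  C: 6
  H: 9
  N: 3
  O: 3
Molecular formula: C6H9N3O3.
Molar mass = 171.156 g/mol.
Mass from C: 6 × 12.011 = 72.066 g/mol.
%C = 72.066 / 171.156 × 100 = 42.11%.

42.11%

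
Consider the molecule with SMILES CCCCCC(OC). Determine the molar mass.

Atom tally by fragment:
  CH3 → C:1 H:3
  CH2 → C:1 H:2
  CH2 → C:1 H:2
  CH2 → C:1 H:2
  CH2 → C:1 H:2
  CH2OCH3 → C:2 H:5 O:1
Element totals:
  C: 7
  H: 16
  O: 1
Molecular formula: C7H16O.
  M = 7(12.011) + 16(1.008) + 15.999
    = 84.077 + 16.128 + 15.999 = 116.204

116.20 g/mol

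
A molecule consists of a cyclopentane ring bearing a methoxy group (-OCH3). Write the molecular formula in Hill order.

C6H12O

Atom tally by fragment:
  cyclopentane ring core → C:5 H:10
  (− 1 ring H displaced by substituents)
  + OCH3 → C:1 H:3 O:1
Element totals:
  C: 6
  H: 12
  O: 1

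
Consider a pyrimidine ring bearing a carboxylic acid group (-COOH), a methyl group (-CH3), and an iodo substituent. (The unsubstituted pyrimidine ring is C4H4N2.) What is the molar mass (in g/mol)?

Atom tally by fragment:
  pyrimidine ring core → C:4 H:4 N:2
  (− 3 ring H displaced by substituents)
  + COOH → C:1 H:1 O:2
  + CH3 → C:1 H:3
  + I → I:1
Element totals:
  C: 6
  H: 5
  I: 1
  N: 2
  O: 2
Molecular formula: C6H5IN2O2.
  M = 6(12.011) + 5(1.008) + 126.904 + 2(14.007) + 2(15.999)
    = 72.066 + 5.040 + 126.904 + 28.014 + 31.998 = 264.022

264.02 g/mol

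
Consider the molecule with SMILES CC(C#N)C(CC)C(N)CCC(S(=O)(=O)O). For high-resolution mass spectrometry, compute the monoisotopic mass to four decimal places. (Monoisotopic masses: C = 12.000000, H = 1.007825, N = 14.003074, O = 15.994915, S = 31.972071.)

Atom tally by fragment:
  CH3 → C:1 H:3
  CH(CN) → C:2 H:1 N:1
  CH(C2H5) → C:3 H:6
  CH(NH2) → C:1 H:3 N:1
  CH2 → C:1 H:2
  CH2 → C:1 H:2
  CH2SO3H → C:1 H:3 S:1 O:3
Element totals:
  C: 10
  H: 20
  N: 2
  O: 3
  S: 1
Molecular formula: C10H20N2O3S.
  M = 10(12.0) + 20(1.007825) + 2(14.003074) + 3(15.994915) + 31.972071
    = 120.000000 + 20.156500 + 28.006148 + 47.984745 + 31.972071 = 248.119464

248.1195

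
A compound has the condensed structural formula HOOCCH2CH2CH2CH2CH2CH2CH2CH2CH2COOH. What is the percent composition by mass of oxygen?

29.59%

Atom tally by fragment:
  HOOCCH2 → C:2 H:3 O:2
  CH2 → C:1 H:2
  CH2 → C:1 H:2
  CH2 → C:1 H:2
  CH2 → C:1 H:2
  CH2 → C:1 H:2
  CH2 → C:1 H:2
  CH2 → C:1 H:2
  CH2COOH → C:2 H:3 O:2
Element totals:
  C: 11
  H: 20
  O: 4
Molecular formula: C11H20O4.
Molar mass = 216.277 g/mol.
Mass from O: 4 × 15.999 = 63.996 g/mol.
%O = 63.996 / 216.277 × 100 = 29.59%.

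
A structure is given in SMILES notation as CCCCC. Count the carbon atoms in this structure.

5

Atom tally by fragment:
  CH3 → C:1 H:3
  CH2 → C:1 H:2
  CH2 → C:1 H:2
  CH2 → C:1 H:2
  CH3 → C:1 H:3
Element totals:
  C: 5
  H: 12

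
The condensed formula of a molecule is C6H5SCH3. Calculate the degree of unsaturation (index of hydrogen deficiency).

4

Atom tally by fragment:
  benzene ring core → C:6 H:6
  (− 1 ring H displaced by substituents)
  + SCH3 → C:1 H:3 S:1
Element totals:
  C: 7
  H: 8
  S: 1
Molecular formula: C7H8S.
DoU = (2C + 2 + N − H − X) / 2 = (2·7 + 2 + 0 − 8 − 0) / 2 = 4.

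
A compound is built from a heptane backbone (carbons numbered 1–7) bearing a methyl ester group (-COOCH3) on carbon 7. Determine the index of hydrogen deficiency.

1

Atom tally by fragment:
  CH3 → C:1 H:3
  CH2 → C:1 H:2
  CH2 → C:1 H:2
  CH2 → C:1 H:2
  CH2 → C:1 H:2
  CH2 → C:1 H:2
  CH2COOCH3 → C:3 H:5 O:2
Element totals:
  C: 9
  H: 18
  O: 2
Molecular formula: C9H18O2.
DoU = (2C + 2 + N − H − X) / 2 = (2·9 + 2 + 0 − 18 − 0) / 2 = 1.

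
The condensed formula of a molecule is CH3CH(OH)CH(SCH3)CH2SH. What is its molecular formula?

Atom tally by fragment:
  CH3 → C:1 H:3
  CH(OH) → C:1 H:2 O:1
  CH(SCH3) → C:2 H:4 S:1
  CH2SH → C:1 H:3 S:1
Element totals:
  C: 5
  H: 12
  O: 1
  S: 2

C5H12OS2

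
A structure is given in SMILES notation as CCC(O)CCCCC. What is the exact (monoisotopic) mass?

130.1358

Atom tally by fragment:
  CH3 → C:1 H:3
  CH2 → C:1 H:2
  CH(OH) → C:1 H:2 O:1
  CH2 → C:1 H:2
  CH2 → C:1 H:2
  CH2 → C:1 H:2
  CH2 → C:1 H:2
  CH3 → C:1 H:3
Element totals:
  C: 8
  H: 18
  O: 1
Molecular formula: C8H18O.
  M = 8(12.0) + 18(1.007825) + 15.994915
    = 96.000000 + 18.140850 + 15.994915 = 130.135765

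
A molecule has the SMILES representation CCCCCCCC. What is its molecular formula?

C8H18

Atom tally by fragment:
  CH3 → C:1 H:3
  CH2 → C:1 H:2
  CH2 → C:1 H:2
  CH2 → C:1 H:2
  CH2 → C:1 H:2
  CH2 → C:1 H:2
  CH2 → C:1 H:2
  CH3 → C:1 H:3
Element totals:
  C: 8
  H: 18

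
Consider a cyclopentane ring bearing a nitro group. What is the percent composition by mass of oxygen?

Atom tally by fragment:
  cyclopentane ring core → C:5 H:10
  (− 1 ring H displaced by substituents)
  + NO2 → N:1 O:2
Element totals:
  C: 5
  H: 9
  N: 1
  O: 2
Molecular formula: C5H9NO2.
Molar mass = 115.132 g/mol.
Mass from O: 2 × 15.999 = 31.998 g/mol.
%O = 31.998 / 115.132 × 100 = 27.79%.

27.79%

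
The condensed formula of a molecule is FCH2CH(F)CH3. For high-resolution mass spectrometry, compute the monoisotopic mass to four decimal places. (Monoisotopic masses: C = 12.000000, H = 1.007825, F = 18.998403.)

Element totals:
  C: 3
  H: 6
  F: 2
Molecular formula: C3H6F2.
  M = 3(12.0) + 6(1.007825) + 2(18.998403)
    = 36.000000 + 6.046950 + 37.996806 = 80.043756

80.0438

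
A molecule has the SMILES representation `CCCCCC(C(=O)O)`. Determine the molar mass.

130.19 g/mol

Atom tally by fragment:
  CH3 → C:1 H:3
  CH2 → C:1 H:2
  CH2 → C:1 H:2
  CH2 → C:1 H:2
  CH2 → C:1 H:2
  CH2COOH → C:2 H:3 O:2
Element totals:
  C: 7
  H: 14
  O: 2
Molecular formula: C7H14O2.
  M = 7(12.011) + 14(1.008) + 2(15.999)
    = 84.077 + 14.112 + 31.998 = 130.187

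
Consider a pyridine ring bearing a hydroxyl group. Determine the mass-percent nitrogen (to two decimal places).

14.73%

Atom tally by fragment:
  pyridine ring core → C:5 H:5 N:1
  (− 1 ring H displaced by substituents)
  + OH → O:1 H:1
Element totals:
  C: 5
  H: 5
  N: 1
  O: 1
Molecular formula: C5H5NO.
Molar mass = 95.101 g/mol.
Mass from N: 1 × 14.007 = 14.007 g/mol.
%N = 14.007 / 95.101 × 100 = 14.73%.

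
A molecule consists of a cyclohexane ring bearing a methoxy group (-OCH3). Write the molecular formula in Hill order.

Atom tally by fragment:
  cyclohexane ring core → C:6 H:12
  (− 1 ring H displaced by substituents)
  + OCH3 → C:1 H:3 O:1
Element totals:
  C: 7
  H: 14
  O: 1

C7H14O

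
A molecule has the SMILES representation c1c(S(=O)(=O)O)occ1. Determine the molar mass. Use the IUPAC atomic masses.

148.13 g/mol

Atom tally by fragment:
  furan ring core → C:4 H:4 O:1
  (− 1 ring H displaced by substituents)
  + SO3H → S:1 O:3 H:1
Element totals:
  C: 4
  H: 4
  O: 4
  S: 1
Molecular formula: C4H4O4S.
  M = 4(12.011) + 4(1.008) + 4(15.999) + 32.06
    = 48.044 + 4.032 + 63.996 + 32.060 = 148.132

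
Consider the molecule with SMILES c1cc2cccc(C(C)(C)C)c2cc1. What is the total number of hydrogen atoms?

Atom tally by fragment:
  naphthalene ring system core → C:10 H:8
  (− 1 ring H displaced by substituents)
  + C(CH3)3 → C:4 H:9
Element totals:
  C: 14
  H: 16

16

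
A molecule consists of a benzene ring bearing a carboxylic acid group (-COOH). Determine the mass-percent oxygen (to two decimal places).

26.20%

Atom tally by fragment:
  benzene ring core → C:6 H:6
  (− 1 ring H displaced by substituents)
  + COOH → C:1 H:1 O:2
Element totals:
  C: 7
  H: 6
  O: 2
Molecular formula: C7H6O2.
Molar mass = 122.123 g/mol.
Mass from O: 2 × 15.999 = 31.998 g/mol.
%O = 31.998 / 122.123 × 100 = 26.20%.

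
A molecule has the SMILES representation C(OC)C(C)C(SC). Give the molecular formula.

Atom tally by fragment:
  CH3OCH2 → C:2 H:5 O:1
  CH(CH3) → C:2 H:4
  CH2SCH3 → C:2 H:5 S:1
Element totals:
  C: 6
  H: 14
  O: 1
  S: 1

C6H14OS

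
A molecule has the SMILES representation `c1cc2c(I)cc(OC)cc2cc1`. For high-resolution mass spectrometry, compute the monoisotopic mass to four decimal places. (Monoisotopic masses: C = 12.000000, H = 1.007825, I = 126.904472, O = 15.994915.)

283.9698

Atom tally by fragment:
  naphthalene ring system core → C:10 H:8
  (− 2 ring H displaced by substituents)
  + I → I:1
  + OCH3 → C:1 H:3 O:1
Element totals:
  C: 11
  H: 9
  I: 1
  O: 1
Molecular formula: C11H9IO.
  M = 11(12.0) + 9(1.007825) + 126.904472 + 15.994915
    = 132.000000 + 9.070425 + 126.904472 + 15.994915 = 283.969812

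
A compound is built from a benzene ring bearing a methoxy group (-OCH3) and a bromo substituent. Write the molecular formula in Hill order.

C7H7BrO

Atom tally by fragment:
  benzene ring core → C:6 H:6
  (− 2 ring H displaced by substituents)
  + OCH3 → C:1 H:3 O:1
  + Br → Br:1
Element totals:
  C: 7
  H: 7
  Br: 1
  O: 1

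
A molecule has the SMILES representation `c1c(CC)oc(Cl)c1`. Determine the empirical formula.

C6H7ClO

Atom tally by fragment:
  furan ring core → C:4 H:4 O:1
  (− 2 ring H displaced by substituents)
  + C2H5 → C:2 H:5
  + Cl → Cl:1
Element totals:
  C: 6
  H: 7
  Cl: 1
  O: 1
Molecular formula: C6H7ClO.
gcd of subscripts (6, 1, 7, 1) = 1, so the empirical formula equals the molecular formula.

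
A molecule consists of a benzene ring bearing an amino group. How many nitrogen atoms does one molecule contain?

1

Atom tally by fragment:
  benzene ring core → C:6 H:6
  (− 1 ring H displaced by substituents)
  + NH2 → N:1 H:2
Element totals:
  C: 6
  H: 7
  N: 1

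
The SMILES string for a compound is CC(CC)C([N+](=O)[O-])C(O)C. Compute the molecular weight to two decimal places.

161.20 g/mol

Atom tally by fragment:
  CH3 → C:1 H:3
  CH(C2H5) → C:3 H:6
  CH(NO2) → C:1 H:1 N:1 O:2
  CH(OH) → C:1 H:2 O:1
  CH3 → C:1 H:3
Element totals:
  C: 7
  H: 15
  N: 1
  O: 3
Molecular formula: C7H15NO3.
  M = 7(12.011) + 15(1.008) + 14.007 + 3(15.999)
    = 84.077 + 15.120 + 14.007 + 47.997 = 161.201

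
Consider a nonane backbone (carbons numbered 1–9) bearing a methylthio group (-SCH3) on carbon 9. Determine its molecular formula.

C10H22S

Atom tally by fragment:
  CH3 → C:1 H:3
  CH2 → C:1 H:2
  CH2 → C:1 H:2
  CH2 → C:1 H:2
  CH2 → C:1 H:2
  CH2 → C:1 H:2
  CH2 → C:1 H:2
  CH2 → C:1 H:2
  CH2SCH3 → C:2 H:5 S:1
Element totals:
  C: 10
  H: 22
  S: 1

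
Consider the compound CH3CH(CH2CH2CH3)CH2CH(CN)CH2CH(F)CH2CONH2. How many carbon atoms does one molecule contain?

12

Atom tally by fragment:
  CH3 → C:1 H:3
  CH(CH2CH2CH3) → C:4 H:8
  CH2 → C:1 H:2
  CH(CN) → C:2 H:1 N:1
  CH2 → C:1 H:2
  CH(F) → C:1 H:1 F:1
  CH2CONH2 → C:2 H:4 O:1 N:1
Element totals:
  C: 12
  H: 21
  F: 1
  N: 2
  O: 1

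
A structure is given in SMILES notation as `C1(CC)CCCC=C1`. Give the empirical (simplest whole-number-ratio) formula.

Atom tally by fragment:
  cyclohexene ring core → C:6 H:10
  (− 1 ring H displaced by substituents)
  + C2H5 → C:2 H:5
Element totals:
  C: 8
  H: 14
Molecular formula: C8H14.
gcd of subscripts = 2; dividing each by 2:
  C: 8/2 = 4
  H: 14/2 = 7

C4H7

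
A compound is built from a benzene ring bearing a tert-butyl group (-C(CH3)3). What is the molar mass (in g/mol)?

134.22 g/mol

Atom tally by fragment:
  benzene ring core → C:6 H:6
  (− 1 ring H displaced by substituents)
  + C(CH3)3 → C:4 H:9
Element totals:
  C: 10
  H: 14
Molecular formula: C10H14.
  M = 10(12.011) + 14(1.008)
    = 120.110 + 14.112 = 134.222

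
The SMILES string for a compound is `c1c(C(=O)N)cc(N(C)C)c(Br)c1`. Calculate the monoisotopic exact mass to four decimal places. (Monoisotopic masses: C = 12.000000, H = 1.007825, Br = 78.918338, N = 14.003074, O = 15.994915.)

242.0055

Atom tally by fragment:
  benzene ring core → C:6 H:6
  (− 3 ring H displaced by substituents)
  + CONH2 → C:1 H:2 O:1 N:1
  + N(CH3)2 → N:1 C:2 H:6
  + Br → Br:1
Element totals:
  C: 9
  H: 11
  Br: 1
  N: 2
  O: 1
Molecular formula: C9H11BrN2O.
  M = 9(12.0) + 11(1.007825) + 78.918338 + 2(14.003074) + 15.994915
    = 108.000000 + 11.086075 + 78.918338 + 28.006148 + 15.994915 = 242.005476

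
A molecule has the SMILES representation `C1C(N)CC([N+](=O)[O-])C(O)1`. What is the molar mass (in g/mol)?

Atom tally by fragment:
  cyclopentane ring core → C:5 H:10
  (− 3 ring H displaced by substituents)
  + NH2 → N:1 H:2
  + NO2 → N:1 O:2
  + OH → O:1 H:1
Element totals:
  C: 5
  H: 10
  N: 2
  O: 3
Molecular formula: C5H10N2O3.
  M = 5(12.011) + 10(1.008) + 2(14.007) + 3(15.999)
    = 60.055 + 10.080 + 28.014 + 47.997 = 146.146

146.15 g/mol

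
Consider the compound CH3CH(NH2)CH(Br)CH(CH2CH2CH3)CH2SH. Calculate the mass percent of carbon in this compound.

40.00%

Atom tally by fragment:
  CH3 → C:1 H:3
  CH(NH2) → C:1 H:3 N:1
  CH(Br) → C:1 H:1 Br:1
  CH(CH2CH2CH3) → C:4 H:8
  CH2SH → C:1 H:3 S:1
Element totals:
  C: 8
  H: 18
  Br: 1
  N: 1
  S: 1
Molecular formula: C8H18BrNS.
Molar mass = 240.203 g/mol.
Mass from C: 8 × 12.011 = 96.088 g/mol.
%C = 96.088 / 240.203 × 100 = 40.00%.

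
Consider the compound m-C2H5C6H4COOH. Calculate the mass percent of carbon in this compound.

71.98%

Element totals:
  C: 9
  H: 10
  O: 2
Molecular formula: C9H10O2.
Molar mass = 150.177 g/mol.
Mass from C: 9 × 12.011 = 108.099 g/mol.
%C = 108.099 / 150.177 × 100 = 71.98%.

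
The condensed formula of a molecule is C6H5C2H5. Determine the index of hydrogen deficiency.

Atom tally by fragment:
  benzene ring core → C:6 H:6
  (− 1 ring H displaced by substituents)
  + C2H5 → C:2 H:5
Element totals:
  C: 8
  H: 10
Molecular formula: C8H10.
DoU = (2C + 2 + N − H − X) / 2 = (2·8 + 2 + 0 − 10 − 0) / 2 = 4.

4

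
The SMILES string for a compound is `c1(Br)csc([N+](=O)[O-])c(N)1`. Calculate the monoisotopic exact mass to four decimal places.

Atom tally by fragment:
  thiophene ring core → C:4 H:4 S:1
  (− 3 ring H displaced by substituents)
  + Br → Br:1
  + NO2 → N:1 O:2
  + NH2 → N:1 H:2
Element totals:
  C: 4
  H: 3
  Br: 1
  N: 2
  O: 2
  S: 1
Molecular formula: C4H3BrN2O2S.
  M = 4(12.0) + 3(1.007825) + 78.918338 + 2(14.003074) + 2(15.994915) + 31.972071
    = 48.000000 + 3.023475 + 78.918338 + 28.006148 + 31.989830 + 31.972071 = 221.909862

221.9099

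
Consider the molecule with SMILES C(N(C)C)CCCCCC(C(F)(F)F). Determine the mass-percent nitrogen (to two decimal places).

6.63%

Atom tally by fragment:
  (CH3)2NCH2 → C:3 H:8 N:1
  CH2 → C:1 H:2
  CH2 → C:1 H:2
  CH2 → C:1 H:2
  CH2 → C:1 H:2
  CH2 → C:1 H:2
  CH2CF3 → C:2 H:2 F:3
Element totals:
  C: 10
  H: 20
  F: 3
  N: 1
Molecular formula: C10H20F3N.
Molar mass = 211.271 g/mol.
Mass from N: 1 × 14.007 = 14.007 g/mol.
%N = 14.007 / 211.271 × 100 = 6.63%.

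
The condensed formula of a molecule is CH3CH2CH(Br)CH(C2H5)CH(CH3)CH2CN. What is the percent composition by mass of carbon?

51.73%

Atom tally by fragment:
  CH3 → C:1 H:3
  CH2 → C:1 H:2
  CH(Br) → C:1 H:1 Br:1
  CH(C2H5) → C:3 H:6
  CH(CH3) → C:2 H:4
  CH2CN → C:2 H:2 N:1
Element totals:
  C: 10
  H: 18
  Br: 1
  N: 1
Molecular formula: C10H18BrN.
Molar mass = 232.165 g/mol.
Mass from C: 10 × 12.011 = 120.110 g/mol.
%C = 120.110 / 232.165 × 100 = 51.73%.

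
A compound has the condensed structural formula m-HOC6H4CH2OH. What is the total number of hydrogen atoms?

Atom tally by fragment:
  benzene ring core → C:6 H:6
  (− 2 ring H displaced by substituents)
  + OH → O:1 H:1
  + CH2OH → C:1 H:3 O:1
Element totals:
  C: 7
  H: 8
  O: 2

8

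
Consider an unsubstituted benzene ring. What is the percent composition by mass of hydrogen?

7.74%

Atom tally by fragment:
  benzene ring core → C:6 H:6
Element totals:
  C: 6
  H: 6
Molecular formula: C6H6.
Molar mass = 78.114 g/mol.
Mass from H: 6 × 1.008 = 6.048 g/mol.
%H = 6.048 / 78.114 × 100 = 7.74%.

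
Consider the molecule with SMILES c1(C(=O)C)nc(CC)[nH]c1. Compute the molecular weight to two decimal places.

138.17 g/mol

Atom tally by fragment:
  imidazole ring core → C:3 H:4 N:2
  (− 2 ring H displaced by substituents)
  + COCH3 → C:2 H:3 O:1
  + C2H5 → C:2 H:5
Element totals:
  C: 7
  H: 10
  N: 2
  O: 1
Molecular formula: C7H10N2O.
  M = 7(12.011) + 10(1.008) + 2(14.007) + 15.999
    = 84.077 + 10.080 + 28.014 + 15.999 = 138.170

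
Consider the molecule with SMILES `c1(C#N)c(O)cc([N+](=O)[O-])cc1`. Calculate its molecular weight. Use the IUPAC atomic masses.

Atom tally by fragment:
  benzene ring core → C:6 H:6
  (− 3 ring H displaced by substituents)
  + CN → C:1 N:1
  + OH → O:1 H:1
  + NO2 → N:1 O:2
Element totals:
  C: 7
  H: 4
  N: 2
  O: 3
Molecular formula: C7H4N2O3.
  M = 7(12.011) + 4(1.008) + 2(14.007) + 3(15.999)
    = 84.077 + 4.032 + 28.014 + 47.997 = 164.120

164.12 g/mol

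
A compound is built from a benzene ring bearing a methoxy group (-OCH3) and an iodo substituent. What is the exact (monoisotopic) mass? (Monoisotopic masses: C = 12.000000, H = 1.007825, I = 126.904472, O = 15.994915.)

Atom tally by fragment:
  benzene ring core → C:6 H:6
  (− 2 ring H displaced by substituents)
  + OCH3 → C:1 H:3 O:1
  + I → I:1
Element totals:
  C: 7
  H: 7
  I: 1
  O: 1
Molecular formula: C7H7IO.
  M = 7(12.0) + 7(1.007825) + 126.904472 + 15.994915
    = 84.000000 + 7.054775 + 126.904472 + 15.994915 = 233.954162

233.9542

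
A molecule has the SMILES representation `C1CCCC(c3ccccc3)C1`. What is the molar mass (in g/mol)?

160.26 g/mol

Atom tally by fragment:
  cyclohexane ring core → C:6 H:12
  (− 1 ring H displaced by substituents)
  + C6H5 → C:6 H:5
Element totals:
  C: 12
  H: 16
Molecular formula: C12H16.
  M = 12(12.011) + 16(1.008)
    = 144.132 + 16.128 = 160.260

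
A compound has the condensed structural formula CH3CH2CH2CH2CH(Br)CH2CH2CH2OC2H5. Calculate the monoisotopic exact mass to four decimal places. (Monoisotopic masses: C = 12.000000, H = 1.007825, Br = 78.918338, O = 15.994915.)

Atom tally by fragment:
  CH3 → C:1 H:3
  CH2 → C:1 H:2
  CH2 → C:1 H:2
  CH2 → C:1 H:2
  CH(Br) → C:1 H:1 Br:1
  CH2 → C:1 H:2
  CH2 → C:1 H:2
  CH2OC2H5 → C:3 H:7 O:1
Element totals:
  C: 10
  H: 21
  Br: 1
  O: 1
Molecular formula: C10H21BrO.
  M = 10(12.0) + 21(1.007825) + 78.918338 + 15.994915
    = 120.000000 + 21.164325 + 78.918338 + 15.994915 = 236.077578

236.0776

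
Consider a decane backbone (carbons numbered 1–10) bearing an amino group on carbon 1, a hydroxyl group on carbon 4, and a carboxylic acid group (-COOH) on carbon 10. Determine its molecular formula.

Atom tally by fragment:
  H2NCH2 → C:1 H:4 N:1
  CH2 → C:1 H:2
  CH2 → C:1 H:2
  CH(OH) → C:1 H:2 O:1
  CH2 → C:1 H:2
  CH2 → C:1 H:2
  CH2 → C:1 H:2
  CH2 → C:1 H:2
  CH2 → C:1 H:2
  CH2COOH → C:2 H:3 O:2
Element totals:
  C: 11
  H: 23
  N: 1
  O: 3

C11H23NO3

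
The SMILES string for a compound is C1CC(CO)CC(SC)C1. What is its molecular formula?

Atom tally by fragment:
  cyclohexane ring core → C:6 H:12
  (− 2 ring H displaced by substituents)
  + CH2OH → C:1 H:3 O:1
  + SCH3 → C:1 H:3 S:1
Element totals:
  C: 8
  H: 16
  O: 1
  S: 1

C8H16OS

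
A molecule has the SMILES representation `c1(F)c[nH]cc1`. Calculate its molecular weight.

85.08 g/mol

Atom tally by fragment:
  pyrrole ring core → C:4 H:5 N:1
  (− 1 ring H displaced by substituents)
  + F → F:1
Element totals:
  C: 4
  H: 4
  F: 1
  N: 1
Molecular formula: C4H4FN.
  M = 4(12.011) + 4(1.008) + 18.998 + 14.007
    = 48.044 + 4.032 + 18.998 + 14.007 = 85.081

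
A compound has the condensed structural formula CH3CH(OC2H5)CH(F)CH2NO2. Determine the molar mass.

Element totals:
  C: 6
  H: 12
  F: 1
  N: 1
  O: 3
Molecular formula: C6H12FNO3.
  M = 6(12.011) + 12(1.008) + 18.998 + 14.007 + 3(15.999)
    = 72.066 + 12.096 + 18.998 + 14.007 + 47.997 = 165.164

165.16 g/mol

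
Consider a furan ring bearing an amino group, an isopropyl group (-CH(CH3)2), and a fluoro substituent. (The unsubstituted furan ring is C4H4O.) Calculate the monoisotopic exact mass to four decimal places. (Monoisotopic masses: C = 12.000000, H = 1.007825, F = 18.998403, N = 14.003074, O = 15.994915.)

Atom tally by fragment:
  furan ring core → C:4 H:4 O:1
  (− 3 ring H displaced by substituents)
  + NH2 → N:1 H:2
  + CH(CH3)2 → C:3 H:7
  + F → F:1
Element totals:
  C: 7
  H: 10
  F: 1
  N: 1
  O: 1
Molecular formula: C7H10FNO.
  M = 7(12.0) + 10(1.007825) + 18.998403 + 14.003074 + 15.994915
    = 84.000000 + 10.078250 + 18.998403 + 14.003074 + 15.994915 = 143.074642

143.0746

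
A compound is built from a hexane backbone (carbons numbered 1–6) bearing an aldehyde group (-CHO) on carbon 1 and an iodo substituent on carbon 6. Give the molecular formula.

Atom tally by fragment:
  OHCCH2 → C:2 H:3 O:1
  CH2 → C:1 H:2
  CH2 → C:1 H:2
  CH2 → C:1 H:2
  CH2 → C:1 H:2
  CH2I → C:1 H:2 I:1
Element totals:
  C: 7
  H: 13
  I: 1
  O: 1

C7H13IO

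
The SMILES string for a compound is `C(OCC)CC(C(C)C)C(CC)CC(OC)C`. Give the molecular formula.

Atom tally by fragment:
  C2H5OCH2 → C:3 H:7 O:1
  CH2 → C:1 H:2
  CH(CH(CH3)2) → C:4 H:8
  CH(C2H5) → C:3 H:6
  CH2 → C:1 H:2
  CH(OCH3) → C:2 H:4 O:1
  CH3 → C:1 H:3
Element totals:
  C: 15
  H: 32
  O: 2

C15H32O2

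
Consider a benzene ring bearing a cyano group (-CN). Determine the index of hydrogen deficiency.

Atom tally by fragment:
  benzene ring core → C:6 H:6
  (− 1 ring H displaced by substituents)
  + CN → C:1 N:1
Element totals:
  C: 7
  H: 5
  N: 1
Molecular formula: C7H5N.
DoU = (2C + 2 + N − H − X) / 2 = (2·7 + 2 + 1 − 5 − 0) / 2 = 6.

6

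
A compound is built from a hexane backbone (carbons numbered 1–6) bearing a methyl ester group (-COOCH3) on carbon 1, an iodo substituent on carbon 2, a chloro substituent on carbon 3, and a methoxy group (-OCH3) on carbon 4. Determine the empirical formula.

C9H16ClIO3

Atom tally by fragment:
  CH3OOCCH2 → C:3 H:5 O:2
  CH(I) → C:1 H:1 I:1
  CH(Cl) → C:1 H:1 Cl:1
  CH(OCH3) → C:2 H:4 O:1
  CH2 → C:1 H:2
  CH3 → C:1 H:3
Element totals:
  C: 9
  H: 16
  Cl: 1
  I: 1
  O: 3
Molecular formula: C9H16ClIO3.
gcd of subscripts (9, 1, 16, 1, 3) = 1, so the empirical formula equals the molecular formula.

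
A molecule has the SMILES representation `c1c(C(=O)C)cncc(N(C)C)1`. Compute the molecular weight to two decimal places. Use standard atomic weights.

Atom tally by fragment:
  pyridine ring core → C:5 H:5 N:1
  (− 2 ring H displaced by substituents)
  + COCH3 → C:2 H:3 O:1
  + N(CH3)2 → N:1 C:2 H:6
Element totals:
  C: 9
  H: 12
  N: 2
  O: 1
Molecular formula: C9H12N2O.
  M = 9(12.011) + 12(1.008) + 2(14.007) + 15.999
    = 108.099 + 12.096 + 28.014 + 15.999 = 164.208

164.21 g/mol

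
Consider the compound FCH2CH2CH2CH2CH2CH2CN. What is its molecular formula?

C7H12FN

Atom tally by fragment:
  FCH2 → C:1 H:2 F:1
  CH2 → C:1 H:2
  CH2 → C:1 H:2
  CH2 → C:1 H:2
  CH2 → C:1 H:2
  CH2CN → C:2 H:2 N:1
Element totals:
  C: 7
  H: 12
  F: 1
  N: 1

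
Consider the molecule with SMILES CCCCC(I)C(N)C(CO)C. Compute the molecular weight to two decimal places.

Atom tally by fragment:
  CH3 → C:1 H:3
  CH2 → C:1 H:2
  CH2 → C:1 H:2
  CH2 → C:1 H:2
  CH(I) → C:1 H:1 I:1
  CH(NH2) → C:1 H:3 N:1
  CH(CH2OH) → C:2 H:4 O:1
  CH3 → C:1 H:3
Element totals:
  C: 9
  H: 20
  I: 1
  N: 1
  O: 1
Molecular formula: C9H20INO.
  M = 9(12.011) + 20(1.008) + 126.904 + 14.007 + 15.999
    = 108.099 + 20.160 + 126.904 + 14.007 + 15.999 = 285.169

285.17 g/mol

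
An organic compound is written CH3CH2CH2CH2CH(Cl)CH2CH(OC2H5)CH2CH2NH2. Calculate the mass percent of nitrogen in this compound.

Element totals:
  C: 11
  H: 24
  Cl: 1
  N: 1
  O: 1
Molecular formula: C11H24ClNO.
Molar mass = 221.769 g/mol.
Mass from N: 1 × 14.007 = 14.007 g/mol.
%N = 14.007 / 221.769 × 100 = 6.32%.

6.32%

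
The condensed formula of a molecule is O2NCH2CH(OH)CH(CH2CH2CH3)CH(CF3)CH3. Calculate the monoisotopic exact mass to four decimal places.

243.1082

Element totals:
  C: 9
  H: 16
  F: 3
  N: 1
  O: 3
Molecular formula: C9H16F3NO3.
  M = 9(12.0) + 16(1.007825) + 3(18.998403) + 14.003074 + 3(15.994915)
    = 108.000000 + 16.125200 + 56.995209 + 14.003074 + 47.984745 = 243.108228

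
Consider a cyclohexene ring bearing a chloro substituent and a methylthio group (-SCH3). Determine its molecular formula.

Atom tally by fragment:
  cyclohexene ring core → C:6 H:10
  (− 2 ring H displaced by substituents)
  + Cl → Cl:1
  + SCH3 → C:1 H:3 S:1
Element totals:
  C: 7
  H: 11
  Cl: 1
  S: 1

C7H11ClS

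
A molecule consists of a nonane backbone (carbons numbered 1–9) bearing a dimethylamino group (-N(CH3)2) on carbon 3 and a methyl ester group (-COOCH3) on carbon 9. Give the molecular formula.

Atom tally by fragment:
  CH3 → C:1 H:3
  CH2 → C:1 H:2
  CH(N(CH3)2) → C:3 H:7 N:1
  CH2 → C:1 H:2
  CH2 → C:1 H:2
  CH2 → C:1 H:2
  CH2 → C:1 H:2
  CH2 → C:1 H:2
  CH2COOCH3 → C:3 H:5 O:2
Element totals:
  C: 13
  H: 27
  N: 1
  O: 2

C13H27NO2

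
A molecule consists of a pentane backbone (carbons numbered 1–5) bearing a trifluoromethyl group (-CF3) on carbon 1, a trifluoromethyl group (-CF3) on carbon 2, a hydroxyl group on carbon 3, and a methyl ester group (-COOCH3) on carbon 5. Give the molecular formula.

C9H12F6O3

Atom tally by fragment:
  F3CCH2 → C:2 H:2 F:3
  CH(CF3) → C:2 H:1 F:3
  CH(OH) → C:1 H:2 O:1
  CH2 → C:1 H:2
  CH2COOCH3 → C:3 H:5 O:2
Element totals:
  C: 9
  H: 12
  F: 6
  O: 3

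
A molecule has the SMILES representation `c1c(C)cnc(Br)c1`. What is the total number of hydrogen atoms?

6

Atom tally by fragment:
  pyridine ring core → C:5 H:5 N:1
  (− 2 ring H displaced by substituents)
  + CH3 → C:1 H:3
  + Br → Br:1
Element totals:
  C: 6
  H: 6
  Br: 1
  N: 1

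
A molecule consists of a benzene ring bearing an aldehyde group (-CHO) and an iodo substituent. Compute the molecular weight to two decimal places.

232.02 g/mol

Atom tally by fragment:
  benzene ring core → C:6 H:6
  (− 2 ring H displaced by substituents)
  + CHO → C:1 H:1 O:1
  + I → I:1
Element totals:
  C: 7
  H: 5
  I: 1
  O: 1
Molecular formula: C7H5IO.
  M = 7(12.011) + 5(1.008) + 126.904 + 15.999
    = 84.077 + 5.040 + 126.904 + 15.999 = 232.020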